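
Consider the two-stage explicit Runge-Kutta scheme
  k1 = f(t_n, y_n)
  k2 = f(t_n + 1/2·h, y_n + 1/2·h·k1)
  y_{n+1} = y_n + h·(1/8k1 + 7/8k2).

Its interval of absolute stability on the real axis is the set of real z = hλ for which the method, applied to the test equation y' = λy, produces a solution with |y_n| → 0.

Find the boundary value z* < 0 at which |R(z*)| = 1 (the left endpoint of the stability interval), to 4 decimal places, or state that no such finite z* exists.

Test eqn y'=λy, z=hλ:
  k1=λy_n ⇒ h·k1=z·y_n;  k2=λ(1+1/2z)y_n ⇒ h·k2=z(1+1/2z)y_n
  y_{n+1}/y_n = 1 + 1/8z + 7/8z(1+1/2z) = 1 + z + 7/16z²
  ⇒ R(z) = 1 + z + 7/16z².

Find x<0 with |R(x)|<1.
x=-0.34: |R|=0.7106
R=1: x+7/16x²=0 ⇒ x=−16/7=-2.2857; min R=1−1/(4·7/16)=0.4286>−1
Confirm numerically:
  x=-2.129: |R|=0.85403 <1
  x=-1.430: |R|=0.46464 <1
  x=-1.409: |R|=0.45956 <1
  x=-2.714: |R|=1.50854 >1
  x=-2.657: |R|=1.43160 >1
  x=-2.478: |R|=1.20846 >1
So |R|<1 on (-2.2857, 0).

z* = -2.2857.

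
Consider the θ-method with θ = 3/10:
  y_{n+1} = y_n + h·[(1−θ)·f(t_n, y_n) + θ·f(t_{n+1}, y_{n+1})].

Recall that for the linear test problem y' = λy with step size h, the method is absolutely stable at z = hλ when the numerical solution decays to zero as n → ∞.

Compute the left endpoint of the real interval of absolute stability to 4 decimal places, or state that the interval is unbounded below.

Test eqn y'=λy, z=hλ:
  y_{n+1} = y_n + z·[7/10·y_n + 3/10·y_{n+1}] ⇒ (1 − 3/10z)y_{n+1} = (1 + 7/10z)y_n
  so R(z) = (1 + 7/10z)/(1 − 3/10z).

Need |R(x)|<1, x<0.
x=-0.78: |R|=0.3679
R=−1: 1+7/10x = −1+3/10x ⇒ -2/5x=2 ⇒ x=2/(-2/5)=-5.0000
Confirm numerically:
  x=-4.086: |R|=0.83574 <1
  x=-3.306: |R|=0.65981 <1
  x=-3.235: |R|=0.64172 <1
  x=-2.531: |R|=0.43864 <1
  x=-5.477: |R|=1.07219 >1
  x=-5.345: |R|=1.05301 >1
Interval (-5.0000, 0).

left endpoint -5.0000.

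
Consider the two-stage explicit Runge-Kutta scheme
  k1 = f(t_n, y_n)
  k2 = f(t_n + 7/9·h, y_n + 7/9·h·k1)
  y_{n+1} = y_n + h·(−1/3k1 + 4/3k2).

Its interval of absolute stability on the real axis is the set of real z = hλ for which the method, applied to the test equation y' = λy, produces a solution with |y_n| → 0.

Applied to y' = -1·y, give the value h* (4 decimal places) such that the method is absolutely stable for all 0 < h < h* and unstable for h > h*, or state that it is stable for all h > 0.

On y'=λy, z=hλ:
  k1=λy_n ⇒ h·k1=z·y_n;  k2=λ(1+7/9z)y_n ⇒ h·k2=z(1+7/9z)y_n
  y_{n+1}/y_n = 1 − 1/3z + 4/3z(1+7/9z) = 1 + z + 28/27z²
  R(z) = 1 + z + 28/27z².

Boundary: |R(x)|=1, x<0.
x=-1.65: |R|=2.1733
R=1: x+28/27x²=0 ⇒ x=−27/28=-0.9643; min R=1−1/(4·28/27)=0.7589>−1
Confirm numerically:
  x=-0.791: |R|=0.85785 <1
  x=-0.630: |R|=0.78160 <1
  x=-0.614: |R|=0.77696 <1
  x=-1.541: |R|=1.92163 >1
  x=-1.462: |R|=1.75461 >1
  x=-1.031: |R|=1.07133 >1
Stable set (-0.9643, 0).

(-0.9643,0); λ=-1 ⇒ h* = (27/28)/1 = 0.9643.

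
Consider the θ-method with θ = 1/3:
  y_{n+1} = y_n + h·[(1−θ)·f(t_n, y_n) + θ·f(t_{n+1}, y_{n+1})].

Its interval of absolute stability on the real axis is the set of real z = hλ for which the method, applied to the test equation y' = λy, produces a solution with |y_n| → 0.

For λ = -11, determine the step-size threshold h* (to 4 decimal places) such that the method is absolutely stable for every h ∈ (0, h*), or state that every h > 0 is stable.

Test eqn y'=λy, z=hλ:
  y_{n+1} = y_n + z·[2/3·y_n + 1/3·y_{n+1}] ⇒ (1 − 1/3z)y_{n+1} = (1 + 2/3z)y_n
  so R(z) = (1 + 2/3z)/(1 − 1/3z).

Boundary: |R(x)|=1, x<0.
x=-0.89: |R|=0.3136
R=−1: 1+2/3x = −1+1/3x ⇒ -1/3x=2 ⇒ x=2/(-1/3)=-6.0000
Confirm numerically:
  x=-4.935: |R|=0.86578 <1
  x=-2.880: |R|=0.46939 <1
  x=-2.437: |R|=0.34468 <1
  x=-6.123: |R|=1.01348 >1
  x=-6.038: |R|=1.00420 >1
Interval (-6.0000, 0).

(-6.0000,0); λ=-11 ⇒ h* = (6)/11 = 0.5455.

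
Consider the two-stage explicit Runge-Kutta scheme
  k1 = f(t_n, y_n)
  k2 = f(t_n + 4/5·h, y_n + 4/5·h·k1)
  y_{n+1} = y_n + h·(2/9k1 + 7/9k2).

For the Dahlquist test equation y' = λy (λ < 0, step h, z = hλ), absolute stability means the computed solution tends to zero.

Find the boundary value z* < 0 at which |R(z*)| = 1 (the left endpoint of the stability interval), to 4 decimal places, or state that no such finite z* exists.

left endpoint -1.6071.

Set f=λy, z=hλ:
  k1=λy_n ⇒ h·k1=z·y_n;  k2=λ(1+4/5z)y_n ⇒ h·k2=z(1+4/5z)y_n
  y_{n+1}/y_n = 1 + 2/9z + 7/9z(1+4/5z) = 1 + z + 28/45z²
  Hence R(z) = 1 + z + 28/45z².

Find x<0 with |R(x)|<1.
x=-0.43: |R|=0.6850
R=1: x+28/45x²=0 ⇒ x=−45/28=-1.6071; min R=1−1/(4·28/45)=0.5982>−1
Confirm numerically:
  x=-1.236: |R|=0.71457 <1
  x=-1.179: |R|=0.68591 <1
  x=-1.152: |R|=0.67375 <1
  x=-0.924: |R|=0.60724 <1
  x=-2.008: |R|=1.50084 >1
  x=-1.899: |R|=1.34486 >1
  x=-1.794: |R|=1.20858 >1
So |R|<1 on (-1.6071, 0).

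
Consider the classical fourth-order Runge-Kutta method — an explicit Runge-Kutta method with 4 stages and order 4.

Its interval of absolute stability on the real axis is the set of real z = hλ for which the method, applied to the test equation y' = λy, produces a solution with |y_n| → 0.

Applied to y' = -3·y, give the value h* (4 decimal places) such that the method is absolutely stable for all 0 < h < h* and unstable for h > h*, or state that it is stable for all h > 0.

(-2.7853,0); λ=-3 ⇒ h* = 0.9284.

Set f=λy, z=hλ:
  order 4, 4-stage ⇒ R(z)=1+z+z^2/2+z^3/6+z^4/24
  (e.g. R(-1.41)=0.28154, |R|=0.28154)

Need |R(x)|<1, x<0.
x=-1.41: |R|=0.2815
|R(-2.87)|=1.1354 |R(-1.67)|=0.2723 |R(-1.23)|=0.3117
Bisect:
  x_lo=-3.2516 |R|=1.9627  x_hi=-0.1491 |R|=0.8615
  mid=-1.70033 |R|=0.27420 →hi
  mid=-2.47595 |R|=0.62535 →hi
  mid=-2.86375 |R|=1.12488 →lo
  mid=-2.66985 |R|=0.83945 →hi
  mid=-2.76680 |R|=0.97248 →hi
  mid=-2.81528 |R|=1.04616 →lo
  mid=-2.79104 |R|=1.00870 →lo
  mid=-2.77892 |R|=0.99043 →hi
  mid=-2.78498 |R|=0.99953 →hi
  mid=-2.78801 |R|=1.00410 →lo
  ...
  [-2.78536,-2.78517] ⇒ x*=-2.7853
Stable set (-2.7853, 0).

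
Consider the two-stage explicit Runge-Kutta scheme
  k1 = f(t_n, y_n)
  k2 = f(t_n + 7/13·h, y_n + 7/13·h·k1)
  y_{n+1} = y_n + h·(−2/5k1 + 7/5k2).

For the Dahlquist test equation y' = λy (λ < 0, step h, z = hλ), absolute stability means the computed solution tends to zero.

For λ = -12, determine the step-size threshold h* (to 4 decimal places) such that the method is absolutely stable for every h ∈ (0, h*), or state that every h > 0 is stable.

(-1.3265,0); λ=-12 ⇒ h* = (65/49)/12 = 0.1105.

On y'=λy, z=hλ:
  k1=λy_n ⇒ h·k1=z·y_n;  k2=λ(1+7/13z)y_n ⇒ h·k2=z(1+7/13z)y_n
  y_{n+1}/y_n = 1 − 2/5z + 7/5z(1+7/13z) = 1 + z + 49/65z²
  ⇒ R(z) = 1 + z + 49/65z².

Need |R(x)|<1, x<0.
x=-0.78: |R|=0.6786
R=1: x+49/65x²=0 ⇒ x=−65/49=-1.3265; min R=1−1/(4·49/65)=0.6684>−1
Confirm numerically:
  x=-1.248: |R|=0.92612 <1
  x=-0.929: |R|=0.72160 <1
  x=-0.826: |R|=0.68833 <1
  x=-0.552: |R|=0.67770 <1
  x=-1.482: |R|=1.17369 >1
  x=-1.462: |R|=1.14930 >1
  x=-1.389: |R|=1.06541 >1
So |R|<1 on (-1.3265, 0).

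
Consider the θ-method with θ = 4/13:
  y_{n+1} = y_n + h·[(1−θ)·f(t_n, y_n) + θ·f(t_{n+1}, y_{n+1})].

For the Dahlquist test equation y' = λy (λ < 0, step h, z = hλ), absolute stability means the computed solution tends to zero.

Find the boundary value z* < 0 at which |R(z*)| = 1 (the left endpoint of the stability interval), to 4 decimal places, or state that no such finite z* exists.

On y'=λy, z=hλ:
  y_{n+1} = y_n + z·[9/13·y_n + 4/13·y_{n+1}] ⇒ (1 − 4/13z)y_{n+1} = (1 + 9/13z)y_n
  ⇒ R(z) = (1 + 9/13z)/(1 − 4/13z).

Boundary: |R(x)|=1, x<0.
x=-1.25: |R|=0.0972
R=−1: 1+9/13x = −1+4/13x ⇒ -5/13x=2 ⇒ x=2/(-5/13)=-5.2000
Confirm numerically:
  x=-5.013: |R|=0.97171 <1
  x=-4.480: |R|=0.88357 <1
  x=-2.094: |R|=0.27348 <1
  x=-5.635: |R|=1.06120 >1
  x=-5.533: |R|=1.04739 >1
Stable set (-5.2000, 0).

z* = -5.2000.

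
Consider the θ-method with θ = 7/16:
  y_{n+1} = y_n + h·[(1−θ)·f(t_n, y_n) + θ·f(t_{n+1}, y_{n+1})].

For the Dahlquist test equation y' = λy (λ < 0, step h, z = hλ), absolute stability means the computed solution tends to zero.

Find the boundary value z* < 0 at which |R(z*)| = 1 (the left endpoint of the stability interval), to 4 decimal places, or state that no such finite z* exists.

z* = -16.0000.

Test eqn y'=λy, z=hλ:
  y_{n+1} = y_n + z·[9/16·y_n + 7/16·y_{n+1}] ⇒ (1 − 7/16z)y_{n+1} = (1 + 9/16z)y_n
  so R(z) = (1 + 9/16z)/(1 − 7/16z).

Solve |R(x)|<1 on ℝ⁻.
x=-0.41: |R|=0.6524
R=−1: 1+9/16x = −1+7/16x ⇒ -1/8x=2 ⇒ x=2/(-1/8)=-16.0000
Confirm numerically:
  x=-14.981: |R|=0.98314 <1
  x=-13.744: |R|=0.95979 <1
  x=-9.172: |R|=0.82973 <1
  x=-6.535: |R|=0.69342 <1
  x=-16.532: |R|=1.00808 >1
  x=-16.086: |R|=1.00134 >1
Interval (-16.0000, 0).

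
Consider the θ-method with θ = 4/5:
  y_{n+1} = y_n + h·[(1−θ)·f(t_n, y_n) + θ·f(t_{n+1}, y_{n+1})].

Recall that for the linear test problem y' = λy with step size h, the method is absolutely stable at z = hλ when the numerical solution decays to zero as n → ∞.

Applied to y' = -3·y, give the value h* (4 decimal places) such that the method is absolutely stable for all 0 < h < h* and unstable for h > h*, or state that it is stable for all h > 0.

interval (−∞, 0). Any h>0 works for λ=-3.

Test eqn y'=λy, z=hλ:
  y_{n+1} = y_n + z·[1/5·y_n + 4/5·y_{n+1}] ⇒ (1 − 4/5z)y_{n+1} = (1 + 1/5z)y_n
  ⇒ R(z) = (1 + 1/5z)/(1 − 4/5z).

Boundary: |R(x)|=1, x<0.
x=-0.83: |R|=0.5012
x=-2: |R|=0.2308
x=-10: |R|=0.1111
x=-100: |R|=0.2346
θ=4/5≥1/2 ⇒ |1+1/5x|<|1−4/5x| ∀x<0 ⇒ stable on all of ℝ⁻.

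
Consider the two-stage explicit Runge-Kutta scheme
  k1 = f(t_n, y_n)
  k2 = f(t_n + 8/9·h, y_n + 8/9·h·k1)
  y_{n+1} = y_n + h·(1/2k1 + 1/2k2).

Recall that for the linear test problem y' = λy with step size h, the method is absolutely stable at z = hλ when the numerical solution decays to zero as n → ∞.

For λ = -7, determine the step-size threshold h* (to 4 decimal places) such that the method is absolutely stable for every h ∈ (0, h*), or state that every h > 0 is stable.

(-2.2500,0); λ=-7 ⇒ h* = (9/4)/7 = 0.3214.

Test eqn y'=λy, z=hλ:
  k1=λy_n ⇒ h·k1=z·y_n;  k2=λ(1+8/9z)y_n ⇒ h·k2=z(1+8/9z)y_n
  y_{n+1}/y_n = 1 + 1/2z + 1/2z(1+8/9z) = 1 + z + 4/9z²
  R(z) = 1 + z + 4/9z².

Boundary: |R(x)|=1, x<0.
x=-0.91: |R|=0.4580
R=1: x+4/9x²=0 ⇒ x=−9/4=-2.2500; min R=1−1/(4·4/9)=0.4375>−1
Confirm numerically:
  x=-2.164: |R|=0.91729 <1
  x=-2.147: |R|=0.90172 <1
  x=-1.665: |R|=0.56710 <1
  x=-1.329: |R|=0.45600 <1
  x=-2.367: |R|=1.12308 >1
  x=-2.324: |R|=1.07643 >1
  x=-2.312: |R|=1.06371 >1
Stable set (-2.2500, 0).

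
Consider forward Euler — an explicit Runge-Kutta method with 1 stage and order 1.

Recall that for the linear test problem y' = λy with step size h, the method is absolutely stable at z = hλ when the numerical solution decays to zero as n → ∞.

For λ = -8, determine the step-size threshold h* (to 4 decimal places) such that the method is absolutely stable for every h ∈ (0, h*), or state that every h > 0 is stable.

(-2.0000,0); λ=-8 ⇒ h* = 0.2500.

Test eqn y'=λy, z=hλ:
  order 1, 1-stage ⇒ R(z)=1+z
  (e.g. R(-0.53)=0.47000, |R|=0.47000)

Solve |R(x)|<1 on ℝ⁻.
x=-0.53: |R|=0.4700
|R(-2.28)|=1.2800 |R(-1.65)|=0.6500 |R(-0.81)|=0.1900
Bisect:
  x_lo=-2.8188 |R|=1.8188  x_hi=-0.2080 |R|=0.7920
  mid=-1.51344 |R|=0.51344 →hi
  mid=-2.16614 |R|=1.16614 →lo
  mid=-1.83979 |R|=0.83979 →hi
  mid=-2.00296 |R|=1.00296 →lo
  mid=-1.92137 |R|=0.92137 →hi
  mid=-1.96217 |R|=0.96217 →hi
  mid=-1.98256 |R|=0.98256 →hi
  mid=-1.99276 |R|=0.99276 →hi
  mid=-1.99786 |R|=0.99786 →hi
  mid=-2.00041 |R|=1.00041 →lo
  ...
  [-2.00009,-1.99993] ⇒ x*=-2.0000
Interval (-2.0000, 0).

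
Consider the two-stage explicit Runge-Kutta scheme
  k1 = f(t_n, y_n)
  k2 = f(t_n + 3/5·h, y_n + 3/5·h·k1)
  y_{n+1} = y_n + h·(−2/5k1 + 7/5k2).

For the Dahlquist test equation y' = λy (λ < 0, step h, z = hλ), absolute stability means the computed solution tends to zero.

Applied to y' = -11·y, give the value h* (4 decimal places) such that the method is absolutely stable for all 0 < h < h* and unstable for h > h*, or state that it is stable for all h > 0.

(-1.1905,0); λ=-11 ⇒ h* = (25/21)/11 = 0.1082.

With y'=λy (z=hλ):
  k1=λy_n ⇒ h·k1=z·y_n;  k2=λ(1+3/5z)y_n ⇒ h·k2=z(1+3/5z)y_n
  y_{n+1}/y_n = 1 − 2/5z + 7/5z(1+3/5z) = 1 + z + 21/25z²
  R(z) = 1 + z + 21/25z².

Boundary: |R(x)|=1, x<0.
x=-0.83: |R|=0.7487
R=1: x+21/25x²=0 ⇒ x=−25/21=-1.1905; min R=1−1/(4·21/25)=0.7024>−1
Confirm numerically:
  x=-1.086: |R|=0.90469 <1
  x=-0.840: |R|=0.75270 <1
  x=-0.820: |R|=0.74482 <1
  x=-1.765: |R|=1.85179 >1
  x=-1.735: |R|=1.79359 >1
  x=-1.663: |R|=1.66008 >1
Interval (-1.1905, 0).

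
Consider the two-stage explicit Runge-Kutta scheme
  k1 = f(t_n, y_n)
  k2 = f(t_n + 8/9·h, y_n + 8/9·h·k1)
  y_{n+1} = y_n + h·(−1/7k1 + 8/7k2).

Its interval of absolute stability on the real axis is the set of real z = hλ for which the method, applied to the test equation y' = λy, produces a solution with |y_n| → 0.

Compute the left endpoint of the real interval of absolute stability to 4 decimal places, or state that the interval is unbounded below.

On y'=λy, z=hλ:
  k1=λy_n ⇒ h·k1=z·y_n;  k2=λ(1+8/9z)y_n ⇒ h·k2=z(1+8/9z)y_n
  y_{n+1}/y_n = 1 − 1/7z + 8/7z(1+8/9z) = 1 + z + 64/63z²
  so R(z) = 1 + z + 64/63z².

Boundary: |R(x)|=1, x<0.
x=-1.35: |R|=1.5014
R=1: x+64/63x²=0 ⇒ x=−63/64=-0.9844; min R=1−1/(4·64/63)=0.7539>−1
Confirm numerically:
  x=-0.704: |R|=0.79948 <1
  x=-0.654: |R|=0.78051 <1
  x=-0.536: |R|=0.75586 <1
  x=-1.356: |R|=1.51192 >1
  x=-1.161: |R|=1.20832 >1
  x=-1.053: |R|=1.07341 >1
So |R|<1 on (-0.9844, 0).

left endpoint -0.9844.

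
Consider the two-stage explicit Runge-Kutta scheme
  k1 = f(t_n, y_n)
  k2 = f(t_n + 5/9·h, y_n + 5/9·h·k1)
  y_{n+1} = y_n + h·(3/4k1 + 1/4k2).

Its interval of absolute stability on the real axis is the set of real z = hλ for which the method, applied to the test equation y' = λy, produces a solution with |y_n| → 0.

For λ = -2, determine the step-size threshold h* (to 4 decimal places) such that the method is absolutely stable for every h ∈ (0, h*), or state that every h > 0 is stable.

(-7.2000,0); λ=-2 ⇒ h* = (36/5)/2 = 3.6000.

Set f=λy, z=hλ:
  k1=λy_n ⇒ h·k1=z·y_n;  k2=λ(1+5/9z)y_n ⇒ h·k2=z(1+5/9z)y_n
  y_{n+1}/y_n = 1 + 3/4z + 1/4z(1+5/9z) = 1 + z + 5/36z²
  Hence R(z) = 1 + z + 5/36z².

Need |R(x)|<1, x<0.
x=-0.67: |R|=0.3923
R=1: x+5/36x²=0 ⇒ x=−36/5=-7.2000; min R=1−1/(4·5/36)=-0.8000>−1
Confirm numerically:
  x=-5.451: |R|=0.32414 <1
  x=-4.644: |R|=0.64862 <1
  x=-4.080: |R|=0.76800 <1
  x=-3.230: |R|=0.78099 <1
  x=-7.351: |R|=1.15417 >1
  x=-7.289: |R|=1.09010 >1
  x=-7.258: |R|=1.05847 >1
Interval (-7.2000, 0).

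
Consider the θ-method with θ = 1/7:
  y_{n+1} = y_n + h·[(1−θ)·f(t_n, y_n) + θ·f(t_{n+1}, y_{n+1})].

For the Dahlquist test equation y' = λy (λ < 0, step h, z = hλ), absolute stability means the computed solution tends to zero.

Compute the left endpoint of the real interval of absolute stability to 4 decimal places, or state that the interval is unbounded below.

With y'=λy (z=hλ):
  y_{n+1} = y_n + z·[6/7·y_n + 1/7·y_{n+1}] ⇒ (1 − 1/7z)y_{n+1} = (1 + 6/7z)y_n
  R(z) = (1 + 6/7z)/(1 − 1/7z).

Find x<0 with |R(x)|<1.
x=-1.25: |R|=0.0606
R=−1: 1+6/7x = −1+1/7x ⇒ -5/7x=2 ⇒ x=2/(-5/7)=-2.8000
Confirm numerically:
  x=-2.161: |R|=0.65124 <1
  x=-1.830: |R|=0.45074 <1
  x=-1.660: |R|=0.34180 <1
  x=-1.531: |R|=0.25624 <1
  x=-3.343: |R|=1.26250 >1
  x=-3.152: |R|=1.17336 >1
So |R|<1 on (-2.8000, 0).

z* = -2.8000.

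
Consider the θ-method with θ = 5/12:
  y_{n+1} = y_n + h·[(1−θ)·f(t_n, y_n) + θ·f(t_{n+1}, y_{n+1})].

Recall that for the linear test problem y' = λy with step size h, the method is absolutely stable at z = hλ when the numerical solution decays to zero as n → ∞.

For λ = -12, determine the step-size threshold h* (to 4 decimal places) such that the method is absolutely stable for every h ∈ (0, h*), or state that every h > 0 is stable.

(-12.0000,0); λ=-12 ⇒ h* = (12)/12 = 1.0000.

Set f=λy, z=hλ:
  y_{n+1} = y_n + z·[7/12·y_n + 5/12·y_{n+1}] ⇒ (1 − 5/12z)y_{n+1} = (1 + 7/12z)y_n
  R(z) = (1 + 7/12z)/(1 − 5/12z).

Need |R(x)|<1, x<0.
x=-1.01: |R|=0.2891
R=−1: 1+7/12x = −1+5/12x ⇒ -1/6x=2 ⇒ x=2/(-1/6)=-12.0000
Confirm numerically:
  x=-10.352: |R|=0.94831 <1
  x=-10.246: |R|=0.94452 <1
  x=-6.071: |R|=0.72003 <1
  x=-12.411: |R|=1.01110 >1
  x=-12.206: |R|=1.00564 >1
Stable set (-12.0000, 0).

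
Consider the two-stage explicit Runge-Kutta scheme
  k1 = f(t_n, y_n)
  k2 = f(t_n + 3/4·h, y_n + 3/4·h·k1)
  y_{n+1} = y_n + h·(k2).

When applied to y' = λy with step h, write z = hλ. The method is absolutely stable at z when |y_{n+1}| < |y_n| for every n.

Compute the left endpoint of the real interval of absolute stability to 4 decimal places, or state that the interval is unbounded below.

z* = -1.3333.

On y'=λy, z=hλ:
  k1=λy_n ⇒ h·k1=z·y_n;  k2=λ(1+3/4z)y_n ⇒ h·k2=z(1+3/4z)y_n
  y_{n+1}/y_n = 1 + z(1+3/4z) = 1 + z + 3/4z²
  R(z) = 1 + z + 3/4z².

Solve |R(x)|<1 on ℝ⁻.
x=-0.42: |R|=0.7123
R=1: x+3/4x²=0 ⇒ x=−4/3=-1.3333; min R=1−1/(4·3/4)=0.6667>−1
Confirm numerically:
  x=-0.979: |R|=0.73983 <1
  x=-0.790: |R|=0.67807 <1
  x=-0.600: |R|=0.67000 <1
  x=-0.552: |R|=0.67653 <1
  x=-1.611: |R|=1.33549 >1
  x=-1.460: |R|=1.13870 >1
Interval (-1.3333, 0).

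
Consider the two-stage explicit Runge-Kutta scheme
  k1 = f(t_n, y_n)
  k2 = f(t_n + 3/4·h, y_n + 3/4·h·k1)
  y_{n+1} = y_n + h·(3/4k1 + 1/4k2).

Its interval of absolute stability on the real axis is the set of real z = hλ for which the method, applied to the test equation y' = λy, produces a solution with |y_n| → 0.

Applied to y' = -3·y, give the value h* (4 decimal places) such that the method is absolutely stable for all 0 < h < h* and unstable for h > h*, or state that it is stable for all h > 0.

Test eqn y'=λy, z=hλ:
  k1=λy_n ⇒ h·k1=z·y_n;  k2=λ(1+3/4z)y_n ⇒ h·k2=z(1+3/4z)y_n
  y_{n+1}/y_n = 1 + 3/4z + 1/4z(1+3/4z) = 1 + z + 3/16z²
  R(z) = 1 + z + 3/16z².

Boundary: |R(x)|=1, x<0.
x=-0.73: |R|=0.3699
R=1: x+3/16x²=0 ⇒ x=−16/3=-5.3333; min R=1−1/(4·3/16)=-0.3333>−1
Confirm numerically:
  x=-4.074: |R|=0.03803 <1
  x=-3.650: |R|=0.15203 <1
  x=-3.509: |R|=0.20030 <1
  x=-3.331: |R|=0.25058 <1
  x=-5.875: |R|=1.59668 >1
  x=-5.771: |R|=1.47358 >1
  x=-5.699: |R|=1.39074 >1
So |R|<1 on (-5.3333, 0).

(-5.3333,0); λ=-3 ⇒ h* = (16/3)/3 = 1.7778.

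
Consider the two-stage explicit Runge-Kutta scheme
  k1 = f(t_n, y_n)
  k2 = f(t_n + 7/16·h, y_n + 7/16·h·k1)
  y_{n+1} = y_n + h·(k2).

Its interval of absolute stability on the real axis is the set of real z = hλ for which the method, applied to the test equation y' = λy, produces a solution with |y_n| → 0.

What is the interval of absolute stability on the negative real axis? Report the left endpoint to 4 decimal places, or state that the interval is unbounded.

On y'=λy, z=hλ:
  k1=λy_n ⇒ h·k1=z·y_n;  k2=λ(1+7/16z)y_n ⇒ h·k2=z(1+7/16z)y_n
  y_{n+1}/y_n = 1 + z(1+7/16z) = 1 + z + 7/16z²
  ⇒ R(z) = 1 + z + 7/16z².

Boundary: |R(x)|=1, x<0.
x=-0.77: |R|=0.4894
R=1: x+7/16x²=0 ⇒ x=−16/7=-2.2857; min R=1−1/(4·7/16)=0.4286>−1
Confirm numerically:
  x=-1.744: |R|=0.58667 <1
  x=-1.261: |R|=0.43468 <1
  x=-0.977: |R|=0.44061 <1
  x=-2.649: |R|=1.42103 >1
  x=-2.549: |R|=1.29361 >1
Stable set (-2.2857, 0).

(-2.2857, 0).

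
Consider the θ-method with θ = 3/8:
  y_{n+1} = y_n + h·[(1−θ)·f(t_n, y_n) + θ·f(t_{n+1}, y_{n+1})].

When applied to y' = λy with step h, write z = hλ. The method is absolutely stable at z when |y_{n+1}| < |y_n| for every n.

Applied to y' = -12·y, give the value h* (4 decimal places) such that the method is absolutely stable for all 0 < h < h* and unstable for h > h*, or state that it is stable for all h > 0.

(-8.0000,0); λ=-12 ⇒ h* = (8)/12 = 0.6667.

Set f=λy, z=hλ:
  y_{n+1} = y_n + z·[5/8·y_n + 3/8·y_{n+1}] ⇒ (1 − 3/8z)y_{n+1} = (1 + 5/8z)y_n
  Hence R(z) = (1 + 5/8z)/(1 − 3/8z).

Solve |R(x)|<1 on ℝ⁻.
x=-0.93: |R|=0.3105
R=−1: 1+5/8x = −1+3/8x ⇒ -1/4x=2 ⇒ x=2/(-1/4)=-8.0000
Confirm numerically:
  x=-4.478: |R|=0.67136 <1
  x=-4.266: |R|=0.64093 <1
  x=-3.711: |R|=0.55166 <1
  x=-8.516: |R|=1.03076 >1
  x=-8.407: |R|=1.02450 >1
  x=-8.285: |R|=1.01735 >1
Interval (-8.0000, 0).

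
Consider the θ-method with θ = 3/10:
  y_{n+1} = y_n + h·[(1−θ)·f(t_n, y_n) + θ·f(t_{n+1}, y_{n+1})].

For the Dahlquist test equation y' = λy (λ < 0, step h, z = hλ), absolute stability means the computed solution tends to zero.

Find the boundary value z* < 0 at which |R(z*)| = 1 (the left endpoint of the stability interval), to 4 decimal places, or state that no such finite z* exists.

left endpoint -5.0000.

With y'=λy (z=hλ):
  y_{n+1} = y_n + z·[7/10·y_n + 3/10·y_{n+1}] ⇒ (1 − 3/10z)y_{n+1} = (1 + 7/10z)y_n
  R(z) = (1 + 7/10z)/(1 − 3/10z).

Find x<0 with |R(x)|<1.
x=-1.32: |R|=0.0544
R=−1: 1+7/10x = −1+3/10x ⇒ -2/5x=2 ⇒ x=2/(-2/5)=-5.0000
Confirm numerically:
  x=-3.886: |R|=0.79426 <1
  x=-3.790: |R|=0.77351 <1
  x=-2.695: |R|=0.49019 <1
  x=-5.476: |R|=1.07204 >1
  x=-5.247: |R|=1.03838 >1
Interval (-5.0000, 0).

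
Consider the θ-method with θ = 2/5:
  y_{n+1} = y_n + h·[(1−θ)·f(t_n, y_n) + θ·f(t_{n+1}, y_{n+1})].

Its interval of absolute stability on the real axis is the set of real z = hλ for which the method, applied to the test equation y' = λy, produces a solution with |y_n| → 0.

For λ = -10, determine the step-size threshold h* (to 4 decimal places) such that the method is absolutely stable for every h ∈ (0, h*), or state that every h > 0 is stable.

(-10.0000,0); λ=-10 ⇒ h* = (10)/10 = 1.0000.

Test eqn y'=λy, z=hλ:
  y_{n+1} = y_n + z·[3/5·y_n + 2/5·y_{n+1}] ⇒ (1 − 2/5z)y_{n+1} = (1 + 3/5z)y_n
  R(z) = (1 + 3/5z)/(1 − 2/5z).

Solve |R(x)|<1 on ℝ⁻.
x=-1.18: |R|=0.1984
R=−1: 1+3/5x = −1+2/5x ⇒ -1/5x=2 ⇒ x=2/(-1/5)=-10.0000
Confirm numerically:
  x=-9.889: |R|=0.99552 <1
  x=-9.137: |R|=0.96292 <1
  x=-7.205: |R|=0.85600 <1
  x=-6.141: |R|=0.77670 <1
  x=-10.562: |R|=1.02151 >1
  x=-10.040: |R|=1.00159 >1
Interval (-10.0000, 0).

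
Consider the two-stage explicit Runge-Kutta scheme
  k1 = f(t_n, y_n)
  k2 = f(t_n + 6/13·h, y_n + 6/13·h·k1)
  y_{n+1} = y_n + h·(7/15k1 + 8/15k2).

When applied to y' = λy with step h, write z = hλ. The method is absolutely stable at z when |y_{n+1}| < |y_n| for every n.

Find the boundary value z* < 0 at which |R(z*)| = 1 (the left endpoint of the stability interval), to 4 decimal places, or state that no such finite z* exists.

z* = -4.0625.

Set f=λy, z=hλ:
  k1=λy_n ⇒ h·k1=z·y_n;  k2=λ(1+6/13z)y_n ⇒ h·k2=z(1+6/13z)y_n
  y_{n+1}/y_n = 1 + 7/15z + 8/15z(1+6/13z) = 1 + z + 16/65z²
  ⇒ R(z) = 1 + z + 16/65z².

Solve |R(x)|<1 on ℝ⁻.
x=-0.32: |R|=0.7052
R=1: x+16/65x²=0 ⇒ x=−65/16=-4.0625; min R=1−1/(4·16/65)=-0.0156>−1
Confirm numerically:
  x=-3.414: |R|=0.45502 <1
  x=-2.981: |R|=0.20641 <1
  x=-2.039: |R|=0.01561 <1
  x=-1.728: |R|=0.00701 <1
  x=-4.438: |R|=1.41021 >1
  x=-4.339: |R|=1.29532 >1
So |R|<1 on (-4.0625, 0).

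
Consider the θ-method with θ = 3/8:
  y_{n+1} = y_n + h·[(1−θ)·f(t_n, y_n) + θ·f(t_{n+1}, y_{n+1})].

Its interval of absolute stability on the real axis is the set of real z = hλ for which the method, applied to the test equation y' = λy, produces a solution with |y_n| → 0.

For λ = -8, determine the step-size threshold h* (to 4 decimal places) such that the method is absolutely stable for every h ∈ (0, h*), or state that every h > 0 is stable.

With y'=λy (z=hλ):
  y_{n+1} = y_n + z·[5/8·y_n + 3/8·y_{n+1}] ⇒ (1 − 3/8z)y_{n+1} = (1 + 5/8z)y_n
  so R(z) = (1 + 5/8z)/(1 − 3/8z).

Find x<0 with |R(x)|<1.
x=-1.53: |R|=0.0278
R=−1: 1+5/8x = −1+3/8x ⇒ -1/4x=2 ⇒ x=2/(-1/4)=-8.0000
Confirm numerically:
  x=-7.422: |R|=0.96181 <1
  x=-6.251: |R|=0.86925 <1
  x=-5.180: |R|=0.76041 <1
  x=-8.425: |R|=1.02554 >1
  x=-8.336: |R|=1.02036 >1
  x=-8.293: |R|=1.01782 >1
So |R|<1 on (-8.0000, 0).

(-8.0000,0); λ=-8 ⇒ h* = (8)/8 = 1.0000.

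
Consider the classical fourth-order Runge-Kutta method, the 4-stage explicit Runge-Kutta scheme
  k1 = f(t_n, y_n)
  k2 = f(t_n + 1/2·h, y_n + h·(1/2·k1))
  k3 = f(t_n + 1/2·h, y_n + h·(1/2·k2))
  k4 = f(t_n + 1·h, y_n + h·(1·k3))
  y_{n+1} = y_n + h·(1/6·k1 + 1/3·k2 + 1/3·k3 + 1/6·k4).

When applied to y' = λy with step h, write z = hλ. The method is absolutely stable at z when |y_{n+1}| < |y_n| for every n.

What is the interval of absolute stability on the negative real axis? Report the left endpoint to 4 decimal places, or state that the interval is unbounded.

Test eqn y'=λy, z=hλ:
  order 4, 4-stage ⇒ R(z)=1+z+z^2/2+z^3/6+z^4/24
  (e.g. R(-0.86)=0.42658, |R|=0.42658)

Boundary: |R(x)|=1, x<0.
x=-0.86: |R|=0.4266
|R(-2.41)|=0.5667 |R(-1.55)|=0.2711 |R(-0.94)|=0.3959
Bisect:
  x_lo=-3.6427 |R|=3.2724  x_hi=-0.2495 |R|=0.7792
  mid=-1.94609 |R|=0.31679 →hi
  mid=-2.79440 |R|=1.01382 →lo
  mid=-2.37024 |R|=0.53453 →hi
  mid=-2.58232 |R|=0.73469 →hi
  mid=-2.68836 |R|=0.86342 →hi
  mid=-2.74138 |R|=0.93579 →hi
  mid=-2.76789 |R|=0.97408 →hi
  mid=-2.78114 |R|=0.99376 →hi
  mid=-2.78777 |R|=1.00374 →lo
  ...
  [-2.78549,-2.78529] ⇒ x*=-2.7853
Interval (-2.7853, 0).

z∈(-2.7853,0).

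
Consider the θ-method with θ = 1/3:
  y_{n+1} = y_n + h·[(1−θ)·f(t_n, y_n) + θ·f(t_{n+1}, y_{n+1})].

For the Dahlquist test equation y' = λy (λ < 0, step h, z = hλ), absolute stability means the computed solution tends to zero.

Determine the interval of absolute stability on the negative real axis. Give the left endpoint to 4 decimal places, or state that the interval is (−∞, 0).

(-6.0000, 0).

With y'=λy (z=hλ):
  y_{n+1} = y_n + z·[2/3·y_n + 1/3·y_{n+1}] ⇒ (1 − 1/3z)y_{n+1} = (1 + 2/3z)y_n
  Hence R(z) = (1 + 2/3z)/(1 − 1/3z).

Solve |R(x)|<1 on ℝ⁻.
x=-0.86: |R|=0.3316
R=−1: 1+2/3x = −1+1/3x ⇒ -1/3x=2 ⇒ x=2/(-1/3)=-6.0000
Confirm numerically:
  x=-5.457: |R|=0.93579 <1
  x=-3.530: |R|=0.62175 <1
  x=-3.409: |R|=0.59572 <1
  x=-2.582: |R|=0.38767 <1
  x=-6.579: |R|=1.06044 >1
  x=-6.481: |R|=1.05073 >1
Stable set (-6.0000, 0).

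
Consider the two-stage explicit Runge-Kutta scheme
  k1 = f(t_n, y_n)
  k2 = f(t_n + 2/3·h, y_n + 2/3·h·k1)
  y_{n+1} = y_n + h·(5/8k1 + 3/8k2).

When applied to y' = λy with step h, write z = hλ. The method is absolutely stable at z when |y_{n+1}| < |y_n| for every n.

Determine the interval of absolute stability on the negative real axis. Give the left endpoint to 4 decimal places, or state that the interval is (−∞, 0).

Set f=λy, z=hλ:
  k1=λy_n ⇒ h·k1=z·y_n;  k2=λ(1+2/3z)y_n ⇒ h·k2=z(1+2/3z)y_n
  y_{n+1}/y_n = 1 + 5/8z + 3/8z(1+2/3z) = 1 + z + 1/4z²
  R(z) = 1 + z + 1/4z².

Solve |R(x)|<1 on ℝ⁻.
x=-1.06: |R|=0.2209
R=1: x+1/4x²=0 ⇒ x=−4=-4.0000; min R=1−1/(4·1/4)=0.0000>−1
Confirm numerically:
  x=-3.636: |R|=0.66912 <1
  x=-3.516: |R|=0.57456 <1
  x=-2.199: |R|=0.00990 <1
  x=-1.902: |R|=0.00240 <1
  x=-4.458: |R|=1.51044 >1
  x=-4.457: |R|=1.50921 >1
So |R|<1 on (-4.0000, 0).

z∈(-4.0000,0).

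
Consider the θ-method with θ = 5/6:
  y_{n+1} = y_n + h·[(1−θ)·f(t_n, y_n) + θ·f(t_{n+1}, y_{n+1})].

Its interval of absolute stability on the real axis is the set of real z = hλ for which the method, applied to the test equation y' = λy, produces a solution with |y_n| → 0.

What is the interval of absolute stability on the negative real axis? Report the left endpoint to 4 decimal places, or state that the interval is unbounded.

Test eqn y'=λy, z=hλ:
  y_{n+1} = y_n + z·[1/6·y_n + 5/6·y_{n+1}] ⇒ (1 − 5/6z)y_{n+1} = (1 + 1/6z)y_n
  R(z) = (1 + 1/6z)/(1 − 5/6z).

Need |R(x)|<1, x<0.
x=-1.3: |R|=0.3760
x=-2: |R|=0.2500
x=-10: |R|=0.0714
x=-100: |R|=0.1858
θ=5/6≥1/2 ⇒ |1+1/6x|<|1−5/6x| ∀x<0 ⇒ unbounded interval.

interval (−∞, 0).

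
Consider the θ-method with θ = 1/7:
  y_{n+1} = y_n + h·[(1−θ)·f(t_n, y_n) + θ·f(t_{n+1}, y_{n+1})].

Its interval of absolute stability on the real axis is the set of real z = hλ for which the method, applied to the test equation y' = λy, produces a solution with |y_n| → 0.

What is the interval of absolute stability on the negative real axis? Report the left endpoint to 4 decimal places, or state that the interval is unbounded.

z∈(-2.8000,0).

Set f=λy, z=hλ:
  y_{n+1} = y_n + z·[6/7·y_n + 1/7·y_{n+1}] ⇒ (1 − 1/7z)y_{n+1} = (1 + 6/7z)y_n
  ⇒ R(z) = (1 + 6/7z)/(1 − 1/7z).

Solve |R(x)|<1 on ℝ⁻.
x=-0.35: |R|=0.6667
R=−1: 1+6/7x = −1+1/7x ⇒ -5/7x=2 ⇒ x=2/(-5/7)=-2.8000
Confirm numerically:
  x=-2.650: |R|=0.92228 <1
  x=-2.139: |R|=0.63836 <1
  x=-1.395: |R|=0.16319 <1
  x=-3.233: |R|=1.21157 >1
  x=-3.065: |R|=1.13164 >1
Interval (-2.8000, 0).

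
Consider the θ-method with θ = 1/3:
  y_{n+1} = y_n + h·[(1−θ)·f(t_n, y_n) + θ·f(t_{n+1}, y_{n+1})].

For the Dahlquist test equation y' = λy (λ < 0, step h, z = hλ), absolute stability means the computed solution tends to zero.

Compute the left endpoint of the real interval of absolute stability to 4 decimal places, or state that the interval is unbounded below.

Set f=λy, z=hλ:
  y_{n+1} = y_n + z·[2/3·y_n + 1/3·y_{n+1}] ⇒ (1 − 1/3z)y_{n+1} = (1 + 2/3z)y_n
  ⇒ R(z) = (1 + 2/3z)/(1 − 1/3z).

Need |R(x)|<1, x<0.
x=-1.34: |R|=0.0737
R=−1: 1+2/3x = −1+1/3x ⇒ -1/3x=2 ⇒ x=2/(-1/3)=-6.0000
Confirm numerically:
  x=-5.546: |R|=0.94688 <1
  x=-4.479: |R|=0.79663 <1
  x=-4.461: |R|=0.79373 <1
  x=-3.444: |R|=0.60335 <1
  x=-6.376: |R|=1.04010 >1
  x=-6.314: |R|=1.03371 >1
Interval (-6.0000, 0).

z* = -6.0000.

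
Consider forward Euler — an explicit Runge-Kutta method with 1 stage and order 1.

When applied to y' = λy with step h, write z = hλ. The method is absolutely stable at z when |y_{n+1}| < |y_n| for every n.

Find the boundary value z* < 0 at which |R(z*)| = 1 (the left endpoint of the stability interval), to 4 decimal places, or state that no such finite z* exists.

z* = -2.0000.

On y'=λy, z=hλ:
  order 1, 1-stage ⇒ R(z)=1+z
  (e.g. R(-0.43)=0.57000, |R|=0.57000)

Need |R(x)|<1, x<0.
x=-0.43: |R|=0.5700
|R(-2.04)|=1.0400 |R(-1.42)|=0.4200 |R(-0.94)|=0.0600
Bisect:
  x_lo=-2.6239 |R|=1.6239  x_hi=-0.3227 |R|=0.6773
  mid=-1.47331 |R|=0.47331 →hi
  mid=-2.04861 |R|=1.04861 →lo
  mid=-1.76096 |R|=0.76096 →hi
  mid=-1.90479 |R|=0.90479 →hi
  mid=-1.97670 |R|=0.97670 →hi
  mid=-2.01266 |R|=1.01266 →lo
  mid=-1.99468 |R|=0.99468 →hi
  mid=-2.00367 |R|=1.00367 →lo
  mid=-1.99917 |R|=0.99917 →hi
  ...
  [-2.00002,-1.99988] ⇒ x*=-2.0000
Stable set (-2.0000, 0).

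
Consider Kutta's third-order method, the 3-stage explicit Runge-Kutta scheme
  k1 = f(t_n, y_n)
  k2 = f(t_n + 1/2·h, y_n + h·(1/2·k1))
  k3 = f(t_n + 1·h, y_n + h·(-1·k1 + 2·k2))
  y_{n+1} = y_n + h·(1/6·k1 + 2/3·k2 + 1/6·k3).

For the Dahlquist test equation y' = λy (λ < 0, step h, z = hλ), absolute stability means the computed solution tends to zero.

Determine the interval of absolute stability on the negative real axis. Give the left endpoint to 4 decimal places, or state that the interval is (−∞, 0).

(-2.5127, 0).

Set f=λy, z=hλ:
  order 3, 3-stage ⇒ R(z)=1+z+z^2/2+z^3/6
  (e.g. R(-1.53)=0.04352, |R|=0.04352)

Need |R(x)|<1, x<0.
x=-1.53: |R|=0.0435
|R(-2.43)|=0.8690 |R(-1.98)|=0.3135 |R(-0.56)|=0.5675
Bisect:
  x_lo=-2.8761 |R|=1.7052  x_hi=-0.3034 |R|=0.7380
  mid=-1.58974 |R|=0.00428 →hi
  mid=-2.23291 |R|=0.59547 →hi
  mid=-2.55449 |R|=1.06997 →lo
  mid=-2.39370 |R|=0.81470 →hi
  mid=-2.47410 |R|=0.93757 →hi
  mid=-2.51429 |R|=1.00255 →lo
  mid=-2.49420 |R|=0.96976 →hi
  mid=-2.50424 |R|=0.98608 →hi
  mid=-2.50927 |R|=0.99429 →hi
  mid=-2.51178 |R|=0.99842 →hi
  ...
  [-2.51288,-2.51272] ⇒ x*=-2.5127
So |R|<1 on (-2.5127, 0).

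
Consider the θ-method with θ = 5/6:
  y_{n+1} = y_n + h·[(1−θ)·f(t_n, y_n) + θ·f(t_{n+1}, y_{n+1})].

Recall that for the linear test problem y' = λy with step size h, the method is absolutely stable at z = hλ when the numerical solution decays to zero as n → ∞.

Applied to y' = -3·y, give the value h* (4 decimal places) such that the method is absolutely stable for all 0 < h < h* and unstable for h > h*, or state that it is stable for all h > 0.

unbounded; (−∞, 0). Any h>0 works for λ=-3.

With y'=λy (z=hλ):
  y_{n+1} = y_n + z·[1/6·y_n + 5/6·y_{n+1}] ⇒ (1 − 5/6z)y_{n+1} = (1 + 1/6z)y_n
  ⇒ R(z) = (1 + 1/6z)/(1 − 5/6z).

Need |R(x)|<1, x<0.
x=-0.79: |R|=0.5236
x=-2: |R|=0.2500
x=-10: |R|=0.0714
x=-100: |R|=0.1858
θ=5/6≥1/2 ⇒ |1+1/6x|<|1−5/6x| ∀x<0 ⇒ interval (−∞,0).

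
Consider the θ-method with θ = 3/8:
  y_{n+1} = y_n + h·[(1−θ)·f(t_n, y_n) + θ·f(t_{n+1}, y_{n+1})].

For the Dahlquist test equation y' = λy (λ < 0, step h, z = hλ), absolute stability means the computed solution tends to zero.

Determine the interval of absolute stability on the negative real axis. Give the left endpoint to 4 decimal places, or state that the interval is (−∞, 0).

(-8.0000, 0).

Test eqn y'=λy, z=hλ:
  y_{n+1} = y_n + z·[5/8·y_n + 3/8·y_{n+1}] ⇒ (1 − 3/8z)y_{n+1} = (1 + 5/8z)y_n
  Hence R(z) = (1 + 5/8z)/(1 − 3/8z).

Boundary: |R(x)|=1, x<0.
x=-0.89: |R|=0.3327
R=−1: 1+5/8x = −1+3/8x ⇒ -1/4x=2 ⇒ x=2/(-1/4)=-8.0000
Confirm numerically:
  x=-6.101: |R|=0.85561 <1
  x=-5.111: |R|=0.75237 <1
  x=-5.109: |R|=0.75213 <1
  x=-8.596: |R|=1.03528 >1
  x=-8.558: |R|=1.03314 >1
  x=-8.372: |R|=1.02247 >1
So |R|<1 on (-8.0000, 0).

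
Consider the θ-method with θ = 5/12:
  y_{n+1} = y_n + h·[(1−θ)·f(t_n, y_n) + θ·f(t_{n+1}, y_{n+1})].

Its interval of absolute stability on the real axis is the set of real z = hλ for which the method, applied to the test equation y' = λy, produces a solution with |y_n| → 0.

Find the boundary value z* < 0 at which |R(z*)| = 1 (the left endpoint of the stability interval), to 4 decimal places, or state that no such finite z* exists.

Set f=λy, z=hλ:
  y_{n+1} = y_n + z·[7/12·y_n + 5/12·y_{n+1}] ⇒ (1 − 5/12z)y_{n+1} = (1 + 7/12z)y_n
  R(z) = (1 + 7/12z)/(1 − 5/12z).

Find x<0 with |R(x)|<1.
x=-0.75: |R|=0.4286
R=−1: 1+7/12x = −1+5/12x ⇒ -1/6x=2 ⇒ x=2/(-1/6)=-12.0000
Confirm numerically:
  x=-9.988: |R|=0.93503 <1
  x=-8.766: |R|=0.88415 <1
  x=-7.881: |R|=0.83974 <1
  x=-5.798: |R|=0.69739 <1
  x=-12.511: |R|=1.01371 >1
  x=-12.389: |R|=1.01052 >1
Stable set (-12.0000, 0).

left endpoint -12.0000.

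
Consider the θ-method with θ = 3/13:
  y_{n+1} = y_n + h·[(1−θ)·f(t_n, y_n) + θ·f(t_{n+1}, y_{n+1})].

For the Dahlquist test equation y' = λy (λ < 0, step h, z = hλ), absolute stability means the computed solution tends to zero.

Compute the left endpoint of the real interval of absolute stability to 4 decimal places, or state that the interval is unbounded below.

With y'=λy (z=hλ):
  y_{n+1} = y_n + z·[10/13·y_n + 3/13·y_{n+1}] ⇒ (1 − 3/13z)y_{n+1} = (1 + 10/13z)y_n
  so R(z) = (1 + 10/13z)/(1 − 3/13z).

Solve |R(x)|<1 on ℝ⁻.
x=-0.5: |R|=0.5517
R=−1: 1+10/13x = −1+3/13x ⇒ -7/13x=2 ⇒ x=2/(-7/13)=-3.7143
Confirm numerically:
  x=-3.211: |R|=0.84434 <1
  x=-3.158: |R|=0.82673 <1
  x=-1.905: |R|=0.32327 <1
  x=-4.261: |R|=1.14843 >1
  x=-4.206: |R|=1.13436 >1
Stable set (-3.7143, 0).

z* = -3.7143.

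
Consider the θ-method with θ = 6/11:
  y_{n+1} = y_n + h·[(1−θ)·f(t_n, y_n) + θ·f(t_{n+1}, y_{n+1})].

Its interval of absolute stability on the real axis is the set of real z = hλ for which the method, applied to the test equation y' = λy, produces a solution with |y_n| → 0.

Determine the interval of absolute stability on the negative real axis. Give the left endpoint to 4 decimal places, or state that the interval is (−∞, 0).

On y'=λy, z=hλ:
  y_{n+1} = y_n + z·[5/11·y_n + 6/11·y_{n+1}] ⇒ (1 − 6/11z)y_{n+1} = (1 + 5/11z)y_n
  Hence R(z) = (1 + 5/11z)/(1 − 6/11z).

Solve |R(x)|<1 on ℝ⁻.
x=-1.27: |R|=0.2497
x=-2: |R|=0.0435
x=-10: |R|=0.5493
x=-100: |R|=0.8003
θ=6/11≥1/2 ⇒ |1+5/11x|<|1−6/11x| ∀x<0 ⇒ unbounded interval.

unbounded; (−∞, 0).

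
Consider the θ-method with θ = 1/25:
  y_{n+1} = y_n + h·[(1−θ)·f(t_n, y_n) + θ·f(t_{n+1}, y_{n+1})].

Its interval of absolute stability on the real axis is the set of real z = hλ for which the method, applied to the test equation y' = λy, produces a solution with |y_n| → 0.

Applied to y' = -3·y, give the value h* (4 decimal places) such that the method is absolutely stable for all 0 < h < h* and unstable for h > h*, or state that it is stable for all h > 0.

Test eqn y'=λy, z=hλ:
  y_{n+1} = y_n + z·[24/25·y_n + 1/25·y_{n+1}] ⇒ (1 − 1/25z)y_{n+1} = (1 + 24/25z)y_n
  R(z) = (1 + 24/25z)/(1 − 1/25z).

Find x<0 with |R(x)|<1.
x=-1.33: |R|=0.2628
R=−1: 1+24/25x = −1+1/25x ⇒ -23/25x=2 ⇒ x=2/(-23/25)=-2.1739
Confirm numerically:
  x=-1.874: |R|=0.74332 <1
  x=-1.602: |R|=0.50553 <1
  x=-1.512: |R|=0.42577 <1
  x=-1.375: |R|=0.30332 <1
  x=-2.694: |R|=1.43193 >1
  x=-2.622: |R|=1.37311 >1
  x=-2.472: |R|=1.24956 >1
Stable set (-2.1739, 0).

(-2.1739,0); λ=-3 ⇒ h* = (50/23)/3 = 0.7246.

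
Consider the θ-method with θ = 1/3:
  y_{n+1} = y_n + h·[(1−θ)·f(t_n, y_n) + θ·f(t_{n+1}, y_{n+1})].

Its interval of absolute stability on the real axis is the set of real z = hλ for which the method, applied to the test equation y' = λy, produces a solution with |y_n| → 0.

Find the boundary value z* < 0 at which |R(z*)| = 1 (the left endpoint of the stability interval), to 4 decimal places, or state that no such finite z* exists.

z* = -6.0000.

Set f=λy, z=hλ:
  y_{n+1} = y_n + z·[2/3·y_n + 1/3·y_{n+1}] ⇒ (1 − 1/3z)y_{n+1} = (1 + 2/3z)y_n
  ⇒ R(z) = (1 + 2/3z)/(1 − 1/3z).

Boundary: |R(x)|=1, x<0.
x=-1.08: |R|=0.2059
R=−1: 1+2/3x = −1+1/3x ⇒ -1/3x=2 ⇒ x=2/(-1/3)=-6.0000
Confirm numerically:
  x=-5.848: |R|=0.98282 <1
  x=-4.990: |R|=0.87359 <1
  x=-4.296: |R|=0.76645 <1
  x=-4.238: |R|=0.75656 <1
  x=-6.519: |R|=1.05452 >1
  x=-6.497: |R|=1.05233 >1
So |R|<1 on (-6.0000, 0).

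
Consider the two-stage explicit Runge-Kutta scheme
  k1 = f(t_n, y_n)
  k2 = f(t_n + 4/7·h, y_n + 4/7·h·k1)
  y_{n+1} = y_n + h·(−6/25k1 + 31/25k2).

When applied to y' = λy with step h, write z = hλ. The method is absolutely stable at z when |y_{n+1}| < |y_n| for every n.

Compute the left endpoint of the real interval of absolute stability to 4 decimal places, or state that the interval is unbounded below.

Set f=λy, z=hλ:
  k1=λy_n ⇒ h·k1=z·y_n;  k2=λ(1+4/7z)y_n ⇒ h·k2=z(1+4/7z)y_n
  y_{n+1}/y_n = 1 − 6/25z + 31/25z(1+4/7z) = 1 + z + 124/175z²
  Hence R(z) = 1 + z + 124/175z².

Find x<0 with |R(x)|<1.
x=-0.83: |R|=0.6581
R=1: x+124/175x²=0 ⇒ x=−175/124=-1.4113; min R=1−1/(4·124/175)=0.6472>−1
Confirm numerically:
  x=-0.753: |R|=0.64877 <1
  x=-0.747: |R|=0.64839 <1
  x=-0.606: |R|=0.65421 <1
  x=-1.940: |R|=1.72678 >1
  x=-1.547: |R|=1.14876 >1
So |R|<1 on (-1.4113, 0).

left endpoint -1.4113.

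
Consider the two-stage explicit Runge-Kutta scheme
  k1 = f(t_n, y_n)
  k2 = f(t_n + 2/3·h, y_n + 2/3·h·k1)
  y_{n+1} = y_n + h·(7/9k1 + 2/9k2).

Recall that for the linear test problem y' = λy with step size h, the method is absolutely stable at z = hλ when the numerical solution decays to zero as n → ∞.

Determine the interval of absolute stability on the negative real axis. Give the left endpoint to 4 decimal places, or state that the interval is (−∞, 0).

Set f=λy, z=hλ:
  k1=λy_n ⇒ h·k1=z·y_n;  k2=λ(1+2/3z)y_n ⇒ h·k2=z(1+2/3z)y_n
  y_{n+1}/y_n = 1 + 7/9z + 2/9z(1+2/3z) = 1 + z + 4/27z²
  Hence R(z) = 1 + z + 4/27z².

Need |R(x)|<1, x<0.
x=-1.16: |R|=0.0393
R=1: x+4/27x²=0 ⇒ x=−27/4=-6.7500; min R=1−1/(4·4/27)=-0.6875>−1
Confirm numerically:
  x=-4.482: |R|=0.50595 <1
  x=-3.509: |R|=0.68484 <1
  x=-2.922: |R|=0.65710 <1
  x=-2.910: |R|=0.65547 <1
  x=-7.216: |R|=1.49817 >1
  x=-7.144: |R|=1.41700 >1
  x=-6.888: |R|=1.14082 >1
So |R|<1 on (-6.7500, 0).

z∈(-6.7500,0).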